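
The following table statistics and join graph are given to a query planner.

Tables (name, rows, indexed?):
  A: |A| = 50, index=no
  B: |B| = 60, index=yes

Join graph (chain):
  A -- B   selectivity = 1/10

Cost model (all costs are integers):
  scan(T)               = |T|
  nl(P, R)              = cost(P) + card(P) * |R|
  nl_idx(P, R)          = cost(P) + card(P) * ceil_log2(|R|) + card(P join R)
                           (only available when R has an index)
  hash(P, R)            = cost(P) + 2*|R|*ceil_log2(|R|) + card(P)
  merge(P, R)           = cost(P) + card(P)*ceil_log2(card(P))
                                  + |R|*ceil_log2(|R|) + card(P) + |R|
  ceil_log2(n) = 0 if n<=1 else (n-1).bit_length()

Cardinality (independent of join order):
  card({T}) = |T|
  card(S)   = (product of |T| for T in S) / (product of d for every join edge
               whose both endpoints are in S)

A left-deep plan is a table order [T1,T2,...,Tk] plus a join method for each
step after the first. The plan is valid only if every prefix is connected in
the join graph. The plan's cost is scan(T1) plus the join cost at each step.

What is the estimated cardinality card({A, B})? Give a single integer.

Tables in S: A(50), B(60)
Edges inside S: A-B(d=10)
numerator = 50 * 60 = 3000
denominator = 10 = 10
card(S) = 3000 / 10 = 300

300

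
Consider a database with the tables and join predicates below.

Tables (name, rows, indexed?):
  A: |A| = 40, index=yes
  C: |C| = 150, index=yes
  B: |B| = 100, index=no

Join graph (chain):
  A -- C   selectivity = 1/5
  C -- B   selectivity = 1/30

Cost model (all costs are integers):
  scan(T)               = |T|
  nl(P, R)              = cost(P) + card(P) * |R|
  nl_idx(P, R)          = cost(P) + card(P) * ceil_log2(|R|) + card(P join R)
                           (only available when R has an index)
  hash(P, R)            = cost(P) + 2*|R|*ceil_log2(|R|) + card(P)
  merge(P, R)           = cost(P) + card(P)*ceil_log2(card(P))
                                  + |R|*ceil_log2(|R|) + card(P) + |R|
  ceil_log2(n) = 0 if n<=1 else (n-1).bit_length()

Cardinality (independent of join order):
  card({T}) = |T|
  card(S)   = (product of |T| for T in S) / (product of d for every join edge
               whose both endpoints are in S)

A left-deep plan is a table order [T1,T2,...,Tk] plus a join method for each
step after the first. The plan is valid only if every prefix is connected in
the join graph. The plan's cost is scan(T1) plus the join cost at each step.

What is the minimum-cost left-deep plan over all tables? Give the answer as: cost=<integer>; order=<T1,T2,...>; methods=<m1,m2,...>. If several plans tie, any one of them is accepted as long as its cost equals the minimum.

Selinger DP (subsets sized 1..n):
  {A}: scan cost=40, card=40
  {C}: scan cost=150, card=150
  {B}: scan cost=100, card=100
  {AC}: card=1200; try (A,hash)→780, (C,nl_idx)→1560, (C,merge)→1670, (A,merge)→1780, (A,nl_idx)→2250, (C,hash)→2480 …(+2); best=780 via (A,hash)
  {BC}: card=500; try (C,nl_idx)→1400, (B,hash)→1700, (C,merge)→2250, (B,merge)→2300, (C,hash)→2600, (C,nl)→15100 …(+1); best=1400 via (C,nl_idx)
  {ABC}: card=4000; try (A,hash)→2380, (B,hash)→3380, (A,merge)→6680, (A,nl_idx)→8400, (B,merge)→15980, (A,nl)→21400 …(+1); best=2380 via (A,hash)

cost=2380; order=B,C,A; methods=nl_idx,hash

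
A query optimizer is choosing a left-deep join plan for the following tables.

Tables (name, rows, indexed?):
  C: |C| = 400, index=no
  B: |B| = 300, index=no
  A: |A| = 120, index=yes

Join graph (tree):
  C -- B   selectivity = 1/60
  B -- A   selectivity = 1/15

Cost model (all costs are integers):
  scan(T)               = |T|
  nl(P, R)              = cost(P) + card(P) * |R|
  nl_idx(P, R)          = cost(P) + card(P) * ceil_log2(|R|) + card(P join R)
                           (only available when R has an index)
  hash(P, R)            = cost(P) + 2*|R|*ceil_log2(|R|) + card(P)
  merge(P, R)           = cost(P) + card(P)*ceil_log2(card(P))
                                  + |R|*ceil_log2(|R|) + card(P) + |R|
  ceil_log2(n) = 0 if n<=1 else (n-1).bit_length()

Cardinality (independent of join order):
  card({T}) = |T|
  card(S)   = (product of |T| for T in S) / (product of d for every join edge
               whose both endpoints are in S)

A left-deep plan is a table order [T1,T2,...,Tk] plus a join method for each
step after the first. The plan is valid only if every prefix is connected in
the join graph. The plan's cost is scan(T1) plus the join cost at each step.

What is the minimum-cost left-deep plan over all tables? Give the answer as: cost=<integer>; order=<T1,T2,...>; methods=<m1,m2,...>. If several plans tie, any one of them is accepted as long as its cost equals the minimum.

Selinger DP (subsets sized 1..n):
  {C}: scan cost=400, card=400
  {B}: scan cost=300, card=300
  {A}: scan cost=120, card=120
  {BC}: card=2000; try (B,hash)→6200, (C,merge)→7300, (B,merge)→7400, (C,hash)→7800, (C,nl)→120300, (B,nl)→120400; best=6200 via (B,hash)
  {AB}: card=2400; try (A,hash)→2280, (B,merge)→4080, (A,merge)→4260, (A,nl_idx)→4800, (B,hash)→5640, (B,nl)→36120 …(+1); best=2280 via (A,hash)
  {ABC}: card=16000; try (A,hash)→9880, (C,hash)→11880, (A,merge)→31160, (A,nl_idx)→36200, (C,merge)→37480, (A,nl)→246200 …(+1); best=9880 via (A,hash)

cost=9880; order=C,B,A; methods=hash,hash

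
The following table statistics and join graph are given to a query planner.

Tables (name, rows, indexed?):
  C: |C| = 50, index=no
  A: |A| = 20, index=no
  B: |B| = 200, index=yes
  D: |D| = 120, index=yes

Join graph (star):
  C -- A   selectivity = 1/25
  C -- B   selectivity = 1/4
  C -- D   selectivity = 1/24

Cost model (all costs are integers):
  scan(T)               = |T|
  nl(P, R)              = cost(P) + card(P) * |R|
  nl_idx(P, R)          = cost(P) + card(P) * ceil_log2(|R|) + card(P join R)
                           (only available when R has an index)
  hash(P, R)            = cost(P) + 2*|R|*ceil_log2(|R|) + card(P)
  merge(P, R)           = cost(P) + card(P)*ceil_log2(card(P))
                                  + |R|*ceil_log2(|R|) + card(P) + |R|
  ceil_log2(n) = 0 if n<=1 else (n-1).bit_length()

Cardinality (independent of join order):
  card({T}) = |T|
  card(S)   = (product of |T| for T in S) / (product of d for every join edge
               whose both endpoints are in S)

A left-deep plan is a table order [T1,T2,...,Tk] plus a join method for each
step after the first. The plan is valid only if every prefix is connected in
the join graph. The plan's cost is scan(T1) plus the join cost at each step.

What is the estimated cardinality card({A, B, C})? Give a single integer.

2000

Tables in S: A(20), B(200), C(50)
Edges inside S: C-A(d=25), C-B(d=4)
numerator = 20 * 200 * 50 = 200000
denominator = 25 * 4 = 100
card(S) = 200000 / 100 = 2000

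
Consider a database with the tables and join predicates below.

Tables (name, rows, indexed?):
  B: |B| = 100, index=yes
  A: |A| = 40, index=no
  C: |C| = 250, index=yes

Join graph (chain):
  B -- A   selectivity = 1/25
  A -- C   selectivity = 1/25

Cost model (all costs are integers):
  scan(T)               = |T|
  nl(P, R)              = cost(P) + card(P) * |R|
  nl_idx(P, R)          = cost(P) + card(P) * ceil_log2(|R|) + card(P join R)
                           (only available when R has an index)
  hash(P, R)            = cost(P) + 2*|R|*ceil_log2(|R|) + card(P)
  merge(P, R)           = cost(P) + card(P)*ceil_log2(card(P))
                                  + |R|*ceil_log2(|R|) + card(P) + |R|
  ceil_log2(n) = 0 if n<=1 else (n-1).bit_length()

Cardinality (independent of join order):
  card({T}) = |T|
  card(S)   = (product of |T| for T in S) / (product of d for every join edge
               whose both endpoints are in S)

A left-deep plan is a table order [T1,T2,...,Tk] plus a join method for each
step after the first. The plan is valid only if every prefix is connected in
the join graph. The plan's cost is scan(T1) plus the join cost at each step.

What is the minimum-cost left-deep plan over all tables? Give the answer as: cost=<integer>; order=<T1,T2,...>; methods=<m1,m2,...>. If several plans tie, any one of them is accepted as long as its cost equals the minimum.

Selinger DP (subsets sized 1..n):
  {B}: scan cost=100, card=100
  {A}: scan cost=40, card=40
  {C}: scan cost=250, card=250
  {AB}: card=160; try (B,nl_idx)→480, (A,hash)→680, (B,merge)→1120, (A,merge)→1180, (B,hash)→1480, (B,nl)→4040 …(+1); best=480 via (B,nl_idx)
  {AC}: card=400; try (C,nl_idx)→760, (A,hash)→980, (C,merge)→2570, (A,merge)→2780, (C,hash)→4080, (C,nl)→10040 …(+1); best=760 via (C,nl_idx)
  {ABC}: card=1600; try (B,hash)→2560, (C,nl_idx)→3360, (C,merge)→4170, (C,hash)→4640, (B,nl_idx)→5160, (B,merge)→5560 …(+2); best=2560 via (B,hash)

cost=2560; order=A,C,B; methods=nl_idx,hash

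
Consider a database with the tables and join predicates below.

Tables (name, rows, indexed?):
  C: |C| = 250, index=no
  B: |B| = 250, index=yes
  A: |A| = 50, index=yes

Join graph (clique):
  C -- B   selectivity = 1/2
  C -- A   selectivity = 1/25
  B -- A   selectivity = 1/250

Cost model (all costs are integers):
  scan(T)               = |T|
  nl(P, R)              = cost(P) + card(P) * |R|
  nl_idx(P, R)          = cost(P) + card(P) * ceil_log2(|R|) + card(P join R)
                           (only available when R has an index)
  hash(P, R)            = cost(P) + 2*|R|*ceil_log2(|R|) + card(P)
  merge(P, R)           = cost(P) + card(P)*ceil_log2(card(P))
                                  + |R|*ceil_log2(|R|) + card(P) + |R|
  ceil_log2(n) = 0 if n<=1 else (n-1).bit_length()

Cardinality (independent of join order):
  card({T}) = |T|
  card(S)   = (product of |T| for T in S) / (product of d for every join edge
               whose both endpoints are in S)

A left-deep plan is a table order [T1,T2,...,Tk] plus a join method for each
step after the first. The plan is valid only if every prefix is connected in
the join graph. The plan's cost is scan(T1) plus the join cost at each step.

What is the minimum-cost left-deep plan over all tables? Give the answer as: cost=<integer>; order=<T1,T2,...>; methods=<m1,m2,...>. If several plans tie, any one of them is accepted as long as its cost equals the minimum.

cost=3100; order=A,B,C; methods=nl_idx,merge

Selinger DP (subsets sized 1..n):
  {C}: scan cost=250, card=250
  {B}: scan cost=250, card=250
  {A}: scan cost=50, card=50
  {BC}: card=31250; try (C,hash)→4500, (B,hash)→4500, (C,merge)→4750, (B,merge)→4750, (B,nl_idx)→33500, (C,nl)→62750 …(+1); best=4500 via (C,hash)
  {AC}: card=500; try (A,hash)→1100, (A,nl_idx)→2250, (C,merge)→2650, (A,merge)→2850, (C,hash)→4100, (C,nl)→12550 …(+1); best=1100 via (A,hash)
  {AB}: card=50; try (B,nl_idx)→500, (A,hash)→1100, (A,nl_idx)→1800, (B,merge)→2650, (A,merge)→2850, (B,hash)→4100 …(+2); best=500 via (B,nl_idx)
  {ABC}: card=250; try (C,merge)→3100, (C,hash)→4550, (B,nl_idx)→5350, (B,hash)→5600, (B,merge)→8350, (C,nl)→13000 …(+5); best=3100 via (C,merge)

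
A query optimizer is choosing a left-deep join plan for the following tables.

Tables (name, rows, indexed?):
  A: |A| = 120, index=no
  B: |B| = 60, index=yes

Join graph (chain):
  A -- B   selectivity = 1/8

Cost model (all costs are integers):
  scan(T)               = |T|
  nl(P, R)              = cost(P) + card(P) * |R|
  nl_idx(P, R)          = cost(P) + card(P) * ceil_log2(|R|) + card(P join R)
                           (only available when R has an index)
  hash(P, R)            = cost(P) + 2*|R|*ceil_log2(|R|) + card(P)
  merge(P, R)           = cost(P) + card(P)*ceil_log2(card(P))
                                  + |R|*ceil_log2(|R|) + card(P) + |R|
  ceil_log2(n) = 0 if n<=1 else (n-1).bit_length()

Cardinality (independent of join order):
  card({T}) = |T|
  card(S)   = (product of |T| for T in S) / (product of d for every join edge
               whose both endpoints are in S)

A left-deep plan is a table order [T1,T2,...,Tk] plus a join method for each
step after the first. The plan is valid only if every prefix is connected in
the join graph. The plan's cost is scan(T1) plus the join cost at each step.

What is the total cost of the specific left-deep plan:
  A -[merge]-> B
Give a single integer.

1500

step 1: scan A: cost=120, card=120
step 2: join B via merge
    card(P join B) = 120*60/(8) = 900
    cost = 120 + 120*7 + 60*6 + 120 + 60 = 1500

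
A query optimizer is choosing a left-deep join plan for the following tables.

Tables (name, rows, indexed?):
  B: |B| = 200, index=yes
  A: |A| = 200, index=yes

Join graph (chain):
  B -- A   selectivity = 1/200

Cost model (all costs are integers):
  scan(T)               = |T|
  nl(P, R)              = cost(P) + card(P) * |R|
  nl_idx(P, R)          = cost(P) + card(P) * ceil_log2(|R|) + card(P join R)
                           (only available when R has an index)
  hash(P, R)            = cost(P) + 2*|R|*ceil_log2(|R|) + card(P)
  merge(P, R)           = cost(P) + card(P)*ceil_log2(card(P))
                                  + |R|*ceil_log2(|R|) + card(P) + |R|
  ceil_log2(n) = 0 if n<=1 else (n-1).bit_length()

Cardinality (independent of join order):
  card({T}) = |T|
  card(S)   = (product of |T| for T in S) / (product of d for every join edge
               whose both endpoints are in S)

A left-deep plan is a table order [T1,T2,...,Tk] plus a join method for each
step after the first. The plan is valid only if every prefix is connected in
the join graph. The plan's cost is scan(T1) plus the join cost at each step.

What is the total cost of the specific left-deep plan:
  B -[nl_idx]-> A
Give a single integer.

step 1: scan B: cost=200, card=200
step 2: join A via nl_idx
    card(P join A) = 200*200/(200) = 200
    cost = 200 + 200*8 + 200 = 2000

2000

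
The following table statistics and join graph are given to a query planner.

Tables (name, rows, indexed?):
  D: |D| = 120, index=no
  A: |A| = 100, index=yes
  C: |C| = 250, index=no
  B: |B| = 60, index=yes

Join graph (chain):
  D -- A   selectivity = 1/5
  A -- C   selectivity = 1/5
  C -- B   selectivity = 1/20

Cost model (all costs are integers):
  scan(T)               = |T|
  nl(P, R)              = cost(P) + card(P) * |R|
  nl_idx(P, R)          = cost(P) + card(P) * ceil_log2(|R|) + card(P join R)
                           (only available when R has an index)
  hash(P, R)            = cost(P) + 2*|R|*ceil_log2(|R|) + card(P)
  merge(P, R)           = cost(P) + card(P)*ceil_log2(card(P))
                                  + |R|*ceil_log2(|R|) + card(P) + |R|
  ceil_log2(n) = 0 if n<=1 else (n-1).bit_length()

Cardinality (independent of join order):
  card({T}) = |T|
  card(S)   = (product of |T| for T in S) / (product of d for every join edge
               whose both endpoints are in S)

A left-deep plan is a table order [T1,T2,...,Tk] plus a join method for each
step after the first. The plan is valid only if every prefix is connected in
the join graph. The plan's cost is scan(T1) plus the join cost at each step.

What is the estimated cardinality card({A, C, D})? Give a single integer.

120000

Tables in S: A(100), C(250), D(120)
Edges inside S: D-A(d=5), A-C(d=5)
numerator = 100 * 250 * 120 = 3000000
denominator = 5 * 5 = 25
card(S) = 3000000 / 25 = 120000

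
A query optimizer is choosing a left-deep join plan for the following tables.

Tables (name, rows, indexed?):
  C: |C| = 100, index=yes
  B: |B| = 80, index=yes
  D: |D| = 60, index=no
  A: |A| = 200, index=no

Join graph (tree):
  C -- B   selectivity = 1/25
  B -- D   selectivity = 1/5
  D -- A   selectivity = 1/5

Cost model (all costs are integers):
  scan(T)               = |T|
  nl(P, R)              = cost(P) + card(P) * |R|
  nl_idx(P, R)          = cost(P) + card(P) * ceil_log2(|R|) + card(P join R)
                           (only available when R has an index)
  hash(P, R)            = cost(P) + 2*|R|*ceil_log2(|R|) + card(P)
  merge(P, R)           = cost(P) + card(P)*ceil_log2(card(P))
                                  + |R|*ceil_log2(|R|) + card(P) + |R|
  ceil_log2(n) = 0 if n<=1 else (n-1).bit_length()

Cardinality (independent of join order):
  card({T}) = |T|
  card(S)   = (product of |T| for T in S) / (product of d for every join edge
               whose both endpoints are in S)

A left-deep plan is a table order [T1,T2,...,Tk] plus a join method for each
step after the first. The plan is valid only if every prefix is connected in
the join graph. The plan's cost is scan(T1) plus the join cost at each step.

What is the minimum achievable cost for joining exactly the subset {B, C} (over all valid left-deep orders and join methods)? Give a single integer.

960

Selinger DP over subsets of {B,C}:
  {C}: scan cost=100, card=100
  {B}: scan cost=80, card=80
  {BC}: card=320; try (C,nl_idx)→960, (B,nl_idx)→1120, (B,hash)→1320, (C,merge)→1520, (B,merge)→1540, (C,hash)→1560 …(+2); best=960 via (C,nl_idx)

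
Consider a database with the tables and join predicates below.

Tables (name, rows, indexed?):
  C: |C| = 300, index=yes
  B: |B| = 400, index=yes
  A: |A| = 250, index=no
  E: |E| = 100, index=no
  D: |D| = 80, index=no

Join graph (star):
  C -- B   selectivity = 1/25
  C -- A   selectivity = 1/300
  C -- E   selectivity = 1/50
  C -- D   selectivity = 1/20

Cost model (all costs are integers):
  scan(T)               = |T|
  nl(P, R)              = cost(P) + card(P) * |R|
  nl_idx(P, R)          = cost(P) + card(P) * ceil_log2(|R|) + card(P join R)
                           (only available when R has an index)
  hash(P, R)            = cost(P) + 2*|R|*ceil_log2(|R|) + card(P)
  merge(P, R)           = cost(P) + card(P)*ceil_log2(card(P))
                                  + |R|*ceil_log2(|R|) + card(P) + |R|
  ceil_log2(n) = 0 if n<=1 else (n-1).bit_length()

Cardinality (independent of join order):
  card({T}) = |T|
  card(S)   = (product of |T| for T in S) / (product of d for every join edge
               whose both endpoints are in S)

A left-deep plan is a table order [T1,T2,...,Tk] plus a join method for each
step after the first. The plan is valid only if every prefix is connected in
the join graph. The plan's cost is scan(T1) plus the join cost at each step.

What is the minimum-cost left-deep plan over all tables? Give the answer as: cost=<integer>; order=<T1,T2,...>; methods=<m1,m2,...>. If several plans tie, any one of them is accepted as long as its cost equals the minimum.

cost=15220; order=A,C,E,D,B; methods=nl_idx,hash,hash,hash

Selinger DP (subsets sized 1..n):
  {C}: scan cost=300, card=300
  {B}: scan cost=400, card=400
  {A}: scan cost=250, card=250
  {E}: scan cost=100, card=100
  {D}: scan cost=80, card=80
  {BC}: card=4800; try (C,hash)→6200, (B,merge)→7300, (C,merge)→7400, (B,hash)→7800, (B,nl_idx)→7800, (C,nl_idx)→8800 …(+2); best=6200 via (C,hash)
  {AC}: card=250; try (C,nl_idx)→2750, (A,hash)→4600, (C,merge)→5500, (A,merge)→5550, (C,hash)→5900, (C,nl)→75250 …(+1); best=2750 via (C,nl_idx)
  {CE}: card=600; try (C,nl_idx)→1600, (E,hash)→2000, (C,merge)→3900, (E,merge)→4100, (C,hash)→5600, (C,nl)→30100 …(+1); best=1600 via (C,nl_idx)
  {CD}: card=1200; try (D,hash)→1720, (C,nl_idx)→2000, (C,merge)→3720, (D,merge)→3940, (C,hash)→5560, (C,nl)→24080 …(+1); best=1720 via (D,hash)
  {ABC}: card=4000; try (B,merge)→9000, (B,nl_idx)→9000, (B,hash)→10200, (A,hash)→15000, (A,merge)→75650, (B,nl)→102750 …(+1); best=9000 via (B,merge)
  {BCE}: card=9600; try (B,hash)→9400, (B,merge)→12200, (E,hash)→12400, (B,nl_idx)→16600, (E,merge)→74200, (B,nl)→241600 …(+1); best=9400 via (B,hash)
  {BCD}: card=19200; try (B,hash)→10120, (D,hash)→12120, (B,merge)→20120, (B,nl_idx)→31720, (D,merge)→74040, (D,nl)→390200 …(+1); best=10120 via (B,hash)
  {ACE}: card=500; try (E,hash)→4400, (E,merge)→5800, (A,hash)→6200, (A,merge)→10450, (E,nl)→27750, (A,nl)→151600; best=4400 via (E,hash)
  {ACD}: card=1000; try (D,hash)→4120, (D,merge)→5640, (A,hash)→6920, (A,merge)→18370, (D,nl)→22750, (A,nl)→301720; best=4120 via (D,hash)
  {CDE}: card=2400; try (D,hash)→3320, (E,hash)→4320, (D,merge)→8840, (E,merge)→16920, (D,nl)→49600, (E,nl)→121720; best=3320 via (D,hash)
  {ABCE}: card=8000; try (B,hash)→12100, (B,merge)→13400, (E,hash)→14400, (B,nl_idx)→16900, (A,hash)→23000, (E,merge)→61800 …(+4); best=12100 via (B,hash)
  {ABCD}: card=16000; try (B,hash)→12320, (D,hash)→14120, (B,merge)→19120, (B,nl_idx)→29120, (A,hash)→33320, (D,merge)→61640 …(+4); best=12320 via (B,hash)
  {BCDE}: card=38400; try (B,hash)→12920, (D,hash)→20120, (E,hash)→30720, (B,merge)→38520, (B,nl_idx)→63320, (D,merge)→154040 …(+4); best=12920 via (B,hash)
  {ACDE}: card=2000; try (D,hash)→6020, (E,hash)→6520, (A,hash)→9720, (D,merge)→10040, (E,merge)→15920, (A,merge)→36770 …(+3); best=6020 via (D,hash)
  {ABCDE}: card=32000; try (B,hash)→15220, (D,hash)→21220, (E,hash)→29720, (B,merge)→34020, (A,hash)→55320, (B,nl_idx)→56020 …(+7); best=15220 via (B,hash)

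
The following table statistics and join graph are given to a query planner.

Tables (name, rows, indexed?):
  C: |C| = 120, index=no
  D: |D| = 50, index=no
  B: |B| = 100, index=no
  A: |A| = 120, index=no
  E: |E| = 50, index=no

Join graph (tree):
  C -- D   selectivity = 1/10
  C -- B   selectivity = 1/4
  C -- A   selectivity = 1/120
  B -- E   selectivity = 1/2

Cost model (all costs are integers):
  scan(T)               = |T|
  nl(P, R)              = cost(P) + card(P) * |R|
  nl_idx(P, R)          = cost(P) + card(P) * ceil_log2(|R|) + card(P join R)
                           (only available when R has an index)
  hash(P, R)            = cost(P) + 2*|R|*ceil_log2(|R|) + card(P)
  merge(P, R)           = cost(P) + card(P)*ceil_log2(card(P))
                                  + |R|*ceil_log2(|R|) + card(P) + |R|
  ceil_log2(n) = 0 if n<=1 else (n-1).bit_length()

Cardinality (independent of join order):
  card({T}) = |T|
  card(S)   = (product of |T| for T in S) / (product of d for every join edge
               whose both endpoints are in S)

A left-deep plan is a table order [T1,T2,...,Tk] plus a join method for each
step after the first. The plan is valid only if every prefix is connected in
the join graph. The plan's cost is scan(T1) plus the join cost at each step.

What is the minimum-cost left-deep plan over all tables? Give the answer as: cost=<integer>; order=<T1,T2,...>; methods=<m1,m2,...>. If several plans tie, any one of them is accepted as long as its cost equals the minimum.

Selinger DP (subsets sized 1..n):
  {C}: scan cost=120, card=120
  {D}: scan cost=50, card=50
  {B}: scan cost=100, card=100
  {A}: scan cost=120, card=120
  {E}: scan cost=50, card=50
  {CD}: card=600; try (D,hash)→840, (C,merge)→1360, (D,merge)→1430, (C,hash)→1780, (C,nl)→6050, (D,nl)→6120; best=840 via (D,hash)
  {BC}: card=3000; try (B,hash)→1640, (C,merge)→1860, (C,hash)→1880, (B,merge)→1880, (C,nl)→12100, (B,nl)→12120; best=1640 via (B,hash)
  {AC}: card=120; try (C,hash)→1920, (A,hash)→1920, (C,merge)→2040, (A,merge)→2040, (C,nl)→14520, (A,nl)→14520; best=1920 via (C,hash)
  {BE}: card=2500; try (E,hash)→800, (B,merge)→1200, (E,merge)→1250, (B,hash)→1500, (B,nl)→5050, (E,nl)→5100; best=800 via (E,hash)
  {BCD}: card=15000; try (B,hash)→2840, (D,hash)→5240, (B,merge)→8240, (D,merge)→40990, (B,nl)→60840, (D,nl)→151640; best=2840 via (B,hash)
  {ACD}: card=600; try (D,hash)→2640, (A,hash)→3120, (D,merge)→3230, (D,nl)→7920, (A,merge)→8400, (A,nl)→72840; best=2640 via (D,hash)
  {ABC}: card=3000; try (B,hash)→3440, (B,merge)→3680, (A,hash)→6320, (B,nl)→13920, (A,merge)→41600, (A,nl)→361640; best=3440 via (B,hash)
  {BCE}: card=75000; try (C,hash)→4980, (E,hash)→5240, (C,merge)→34260, (E,merge)→40990, (E,nl)→151640, (C,nl)→300800; best=4980 via (C,hash)
  {ABCD}: card=15000; try (B,hash)→4640, (D,hash)→7040, (B,merge)→10040, (A,hash)→19520, (D,merge)→42790, (B,nl)→62640 …(+3); best=4640 via (B,hash)
  {BCDE}: card=375000; try (E,hash)→18440, (D,hash)→80580, (E,merge)→228190, (E,nl)→752840, (D,merge)→1355330, (D,nl)→3754980; best=18440 via (E,hash)
  {ABCE}: card=75000; try (E,hash)→7040, (E,merge)→42790, (A,hash)→81660, (E,nl)→153440, (A,merge)→1355940, (A,nl)→9004980; best=7040 via (E,hash)
  {ABCDE}: card=375000; try (E,hash)→20240, (D,hash)→82640, (E,merge)→229990, (A,hash)→395120, (E,nl)→754640, (D,merge)→1357390 …(+3); best=20240 via (E,hash)

cost=20240; order=A,C,D,B,E; methods=hash,hash,hash,hash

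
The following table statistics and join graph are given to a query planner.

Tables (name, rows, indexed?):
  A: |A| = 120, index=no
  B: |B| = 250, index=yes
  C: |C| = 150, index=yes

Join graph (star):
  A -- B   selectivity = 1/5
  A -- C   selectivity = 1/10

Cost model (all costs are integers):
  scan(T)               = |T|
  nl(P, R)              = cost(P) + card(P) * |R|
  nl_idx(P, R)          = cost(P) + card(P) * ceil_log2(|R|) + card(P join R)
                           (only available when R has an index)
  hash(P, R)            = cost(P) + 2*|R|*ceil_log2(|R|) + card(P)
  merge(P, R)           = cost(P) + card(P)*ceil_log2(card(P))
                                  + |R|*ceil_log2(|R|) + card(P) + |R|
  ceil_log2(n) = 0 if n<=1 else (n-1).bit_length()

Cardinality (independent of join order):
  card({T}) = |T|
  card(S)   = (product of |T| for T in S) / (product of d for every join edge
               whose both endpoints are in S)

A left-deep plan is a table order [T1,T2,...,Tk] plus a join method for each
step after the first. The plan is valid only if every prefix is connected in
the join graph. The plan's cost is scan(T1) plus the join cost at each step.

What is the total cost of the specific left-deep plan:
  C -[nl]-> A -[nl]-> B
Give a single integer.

step 1: scan C: cost=150, card=150
step 2: join A via nl
    card(P join A) = 150*120/(10) = 1800
    cost = 150 + 150*120 = 18150
step 3: join B via nl
    card(P join B) = 1800*250/(5) = 90000
    cost = 18150 + 1800*250 = 468150

468150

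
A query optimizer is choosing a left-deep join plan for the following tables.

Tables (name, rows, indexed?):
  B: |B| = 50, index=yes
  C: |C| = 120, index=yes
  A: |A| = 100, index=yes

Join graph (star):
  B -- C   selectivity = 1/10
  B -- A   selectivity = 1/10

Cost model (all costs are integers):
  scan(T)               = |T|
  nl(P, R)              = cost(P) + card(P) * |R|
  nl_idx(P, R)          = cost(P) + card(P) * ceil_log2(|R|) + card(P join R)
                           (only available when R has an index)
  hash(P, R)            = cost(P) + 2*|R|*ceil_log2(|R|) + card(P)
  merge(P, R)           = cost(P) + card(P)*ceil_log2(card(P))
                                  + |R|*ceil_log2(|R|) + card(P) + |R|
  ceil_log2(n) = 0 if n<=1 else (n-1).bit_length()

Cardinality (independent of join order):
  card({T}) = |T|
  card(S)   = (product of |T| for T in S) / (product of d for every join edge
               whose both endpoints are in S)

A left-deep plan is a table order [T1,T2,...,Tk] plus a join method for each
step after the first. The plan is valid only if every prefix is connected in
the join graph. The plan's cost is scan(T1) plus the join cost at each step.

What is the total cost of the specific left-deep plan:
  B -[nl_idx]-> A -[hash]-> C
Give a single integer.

3080

step 1: scan B: cost=50, card=50
step 2: join A via nl_idx
    card(P join A) = 50*100/(10) = 500
    cost = 50 + 50*7 + 500 = 900
step 3: join C via hash
    card(P join C) = 500*120/(10) = 6000
    cost = 900 + 2*120*7 + 500 = 3080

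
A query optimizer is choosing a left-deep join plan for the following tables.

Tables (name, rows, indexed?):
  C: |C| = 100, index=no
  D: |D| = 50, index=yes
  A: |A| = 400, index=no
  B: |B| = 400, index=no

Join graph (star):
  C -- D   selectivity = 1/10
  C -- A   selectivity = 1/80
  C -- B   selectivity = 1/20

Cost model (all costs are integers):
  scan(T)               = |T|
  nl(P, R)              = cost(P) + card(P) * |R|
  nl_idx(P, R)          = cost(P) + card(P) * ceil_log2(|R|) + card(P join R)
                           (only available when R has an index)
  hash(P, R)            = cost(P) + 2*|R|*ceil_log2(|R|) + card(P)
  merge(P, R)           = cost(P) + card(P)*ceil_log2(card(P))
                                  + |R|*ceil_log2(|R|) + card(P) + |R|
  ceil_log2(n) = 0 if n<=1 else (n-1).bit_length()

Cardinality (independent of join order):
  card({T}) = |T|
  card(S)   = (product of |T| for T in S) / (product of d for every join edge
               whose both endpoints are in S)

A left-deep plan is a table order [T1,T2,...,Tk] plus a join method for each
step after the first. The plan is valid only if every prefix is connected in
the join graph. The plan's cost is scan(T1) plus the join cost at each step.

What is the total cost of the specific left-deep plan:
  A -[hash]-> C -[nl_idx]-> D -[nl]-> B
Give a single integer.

step 1: scan A: cost=400, card=400
step 2: join C via hash
    card(P join C) = 400*100/(80) = 500
    cost = 400 + 2*100*7 + 400 = 2200
step 3: join D via nl_idx
    card(P join D) = 500*50/(10) = 2500
    cost = 2200 + 500*6 + 2500 = 7700
step 4: join B via nl
    card(P join B) = 2500*400/(20) = 50000
    cost = 7700 + 2500*400 = 1007700

1007700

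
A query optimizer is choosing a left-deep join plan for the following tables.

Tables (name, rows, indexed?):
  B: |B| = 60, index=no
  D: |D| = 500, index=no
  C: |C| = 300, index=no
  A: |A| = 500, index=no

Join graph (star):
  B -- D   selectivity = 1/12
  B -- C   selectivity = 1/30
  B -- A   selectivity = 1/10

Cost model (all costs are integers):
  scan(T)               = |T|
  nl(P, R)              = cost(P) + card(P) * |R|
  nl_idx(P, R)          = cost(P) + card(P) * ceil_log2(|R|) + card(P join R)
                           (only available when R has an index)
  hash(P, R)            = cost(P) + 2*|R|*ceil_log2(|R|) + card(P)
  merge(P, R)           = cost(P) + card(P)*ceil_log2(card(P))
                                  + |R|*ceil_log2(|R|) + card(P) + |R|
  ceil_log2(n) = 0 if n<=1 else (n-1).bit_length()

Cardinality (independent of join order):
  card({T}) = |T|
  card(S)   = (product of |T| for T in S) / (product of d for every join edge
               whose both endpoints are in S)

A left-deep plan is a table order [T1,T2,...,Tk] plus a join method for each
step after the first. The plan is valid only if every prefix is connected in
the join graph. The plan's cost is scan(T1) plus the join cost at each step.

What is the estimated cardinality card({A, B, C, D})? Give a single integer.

Tables in S: A(500), B(60), C(300), D(500)
Edges inside S: B-D(d=12), B-C(d=30), B-A(d=10)
numerator = 500 * 60 * 300 * 500 = 4500000000
denominator = 12 * 30 * 10 = 3600
card(S) = 4500000000 / 3600 = 1250000

1250000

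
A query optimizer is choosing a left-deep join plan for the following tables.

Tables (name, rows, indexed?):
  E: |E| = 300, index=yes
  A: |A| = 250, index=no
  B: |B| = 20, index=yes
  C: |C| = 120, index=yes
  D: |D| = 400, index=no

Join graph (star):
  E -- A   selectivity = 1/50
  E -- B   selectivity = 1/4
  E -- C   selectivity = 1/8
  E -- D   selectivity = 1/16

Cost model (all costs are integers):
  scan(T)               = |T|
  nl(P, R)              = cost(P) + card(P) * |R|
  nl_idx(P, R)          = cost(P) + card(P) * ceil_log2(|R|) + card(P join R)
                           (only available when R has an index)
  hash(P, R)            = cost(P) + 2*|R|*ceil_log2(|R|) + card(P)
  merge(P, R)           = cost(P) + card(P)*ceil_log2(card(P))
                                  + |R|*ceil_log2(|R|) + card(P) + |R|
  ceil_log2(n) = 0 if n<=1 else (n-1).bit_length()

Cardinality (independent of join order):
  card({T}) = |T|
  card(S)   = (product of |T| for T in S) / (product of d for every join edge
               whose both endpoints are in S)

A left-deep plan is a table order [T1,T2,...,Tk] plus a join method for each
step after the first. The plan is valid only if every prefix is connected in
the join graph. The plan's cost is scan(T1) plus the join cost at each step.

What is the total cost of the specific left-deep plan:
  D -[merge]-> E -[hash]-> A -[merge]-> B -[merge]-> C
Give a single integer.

4219980

step 1: scan D: cost=400, card=400
step 2: join E via merge
    card(P join E) = 400*300/(16) = 7500
    cost = 400 + 400*9 + 300*9 + 400 + 300 = 7400
step 3: join A via hash
    card(P join A) = 7500*250/(50) = 37500
    cost = 7400 + 2*250*8 + 7500 = 18900
step 4: join B via merge
    card(P join B) = 37500*20/(4) = 187500
    cost = 18900 + 37500*16 + 20*5 + 37500 + 20 = 656520
step 5: join C via merge
    card(P join C) = 187500*120/(8) = 2812500
    cost = 656520 + 187500*18 + 120*7 + 187500 + 120 = 4219980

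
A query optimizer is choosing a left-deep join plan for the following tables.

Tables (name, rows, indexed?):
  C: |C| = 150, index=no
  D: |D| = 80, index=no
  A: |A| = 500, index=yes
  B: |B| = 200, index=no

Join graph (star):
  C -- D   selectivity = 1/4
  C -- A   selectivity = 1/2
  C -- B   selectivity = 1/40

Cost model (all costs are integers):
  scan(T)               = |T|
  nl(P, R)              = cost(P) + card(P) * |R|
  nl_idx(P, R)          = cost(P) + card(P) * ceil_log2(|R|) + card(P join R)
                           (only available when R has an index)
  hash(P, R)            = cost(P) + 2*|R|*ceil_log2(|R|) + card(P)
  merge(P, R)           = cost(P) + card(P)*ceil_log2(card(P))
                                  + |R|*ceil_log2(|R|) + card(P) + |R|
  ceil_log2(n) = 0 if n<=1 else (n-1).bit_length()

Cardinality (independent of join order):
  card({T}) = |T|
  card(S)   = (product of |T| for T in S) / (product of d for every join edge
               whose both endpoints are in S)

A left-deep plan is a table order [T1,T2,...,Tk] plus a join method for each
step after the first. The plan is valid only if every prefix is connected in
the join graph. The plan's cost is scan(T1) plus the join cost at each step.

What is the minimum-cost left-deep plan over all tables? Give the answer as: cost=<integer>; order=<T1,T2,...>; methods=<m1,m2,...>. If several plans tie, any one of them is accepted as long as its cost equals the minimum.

cost=28670; order=B,C,D,A; methods=hash,hash,hash

Selinger DP (subsets sized 1..n):
  {C}: scan cost=150, card=150
  {D}: scan cost=80, card=80
  {A}: scan cost=500, card=500
  {B}: scan cost=200, card=200
  {CD}: card=3000; try (D,hash)→1420, (C,merge)→2070, (D,merge)→2140, (C,hash)→2560, (C,nl)→12080, (D,nl)→12150; best=1420 via (D,hash)
  {AC}: card=37500; try (C,hash)→3400, (A,merge)→6500, (C,merge)→6850, (A,hash)→9300, (A,nl_idx)→39000, (A,nl)→75150 …(+1); best=3400 via (C,hash)
  {BC}: card=750; try (C,hash)→2800, (B,merge)→3300, (C,merge)→3350, (B,hash)→3500, (B,nl)→30150, (C,nl)→30200; best=2800 via (C,hash)
  {ACD}: card=750000; try (A,hash)→13420, (D,hash)→42020, (A,merge)→45420, (D,merge)→641540, (A,nl_idx)→778420, (A,nl)→1501420 …(+1); best=13420 via (A,hash)
  {BCD}: card=15000; try (D,hash)→4670, (B,hash)→7620, (D,merge)→11690, (B,merge)→42220, (D,nl)→62800, (B,nl)→601420; best=4670 via (D,hash)
  {ABC}: card=187500; try (A,hash)→12550, (A,merge)→16050, (B,hash)→44100, (A,nl_idx)→197050, (A,nl)→377800, (B,merge)→642700 …(+1); best=12550 via (A,hash)
  {ABCD}: card=3750000; try (A,hash)→28670, (D,hash)→201170, (A,merge)→234670, (B,hash)→766620, (D,merge)→3575690, (A,nl_idx)→3889670 …(+4); best=28670 via (A,hash)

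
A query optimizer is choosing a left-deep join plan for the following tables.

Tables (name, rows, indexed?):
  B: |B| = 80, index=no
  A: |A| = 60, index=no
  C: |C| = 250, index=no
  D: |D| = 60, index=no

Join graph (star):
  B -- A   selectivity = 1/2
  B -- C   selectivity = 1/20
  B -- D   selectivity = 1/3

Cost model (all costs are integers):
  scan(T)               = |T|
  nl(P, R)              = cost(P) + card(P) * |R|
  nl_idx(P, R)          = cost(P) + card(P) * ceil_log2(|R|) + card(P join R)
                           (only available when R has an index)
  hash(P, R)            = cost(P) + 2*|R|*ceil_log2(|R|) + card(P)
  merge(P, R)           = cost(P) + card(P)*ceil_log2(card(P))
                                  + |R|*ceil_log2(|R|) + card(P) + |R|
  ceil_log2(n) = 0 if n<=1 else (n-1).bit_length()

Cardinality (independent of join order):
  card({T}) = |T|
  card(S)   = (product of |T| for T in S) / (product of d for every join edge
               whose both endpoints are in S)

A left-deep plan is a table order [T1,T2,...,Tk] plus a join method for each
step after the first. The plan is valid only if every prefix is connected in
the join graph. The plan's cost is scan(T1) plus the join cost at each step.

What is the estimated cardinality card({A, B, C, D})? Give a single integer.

Tables in S: A(60), B(80), C(250), D(60)
Edges inside S: B-A(d=2), B-C(d=20), B-D(d=3)
numerator = 60 * 80 * 250 * 60 = 72000000
denominator = 2 * 20 * 3 = 120
card(S) = 72000000 / 120 = 600000

600000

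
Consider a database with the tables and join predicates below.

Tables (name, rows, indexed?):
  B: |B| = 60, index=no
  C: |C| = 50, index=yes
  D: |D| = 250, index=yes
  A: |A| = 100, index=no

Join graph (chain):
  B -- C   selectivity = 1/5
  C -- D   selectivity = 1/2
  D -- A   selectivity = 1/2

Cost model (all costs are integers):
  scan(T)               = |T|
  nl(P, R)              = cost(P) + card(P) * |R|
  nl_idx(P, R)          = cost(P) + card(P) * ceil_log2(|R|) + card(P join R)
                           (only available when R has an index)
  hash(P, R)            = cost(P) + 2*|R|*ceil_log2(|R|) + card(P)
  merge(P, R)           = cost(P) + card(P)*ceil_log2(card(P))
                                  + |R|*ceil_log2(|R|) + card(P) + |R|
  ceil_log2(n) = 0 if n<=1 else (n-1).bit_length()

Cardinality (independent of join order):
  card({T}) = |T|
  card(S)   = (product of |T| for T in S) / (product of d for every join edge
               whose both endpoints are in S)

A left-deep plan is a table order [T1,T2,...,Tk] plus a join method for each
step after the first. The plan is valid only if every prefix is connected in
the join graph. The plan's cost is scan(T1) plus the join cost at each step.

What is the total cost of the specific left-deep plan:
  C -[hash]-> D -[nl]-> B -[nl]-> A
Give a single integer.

7879100

step 1: scan C: cost=50, card=50
step 2: join D via hash
    card(P join D) = 50*250/(2) = 6250
    cost = 50 + 2*250*8 + 50 = 4100
step 3: join B via nl
    card(P join B) = 6250*60/(5) = 75000
    cost = 4100 + 6250*60 = 379100
step 4: join A via nl
    card(P join A) = 75000*100/(2) = 3750000
    cost = 379100 + 75000*100 = 7879100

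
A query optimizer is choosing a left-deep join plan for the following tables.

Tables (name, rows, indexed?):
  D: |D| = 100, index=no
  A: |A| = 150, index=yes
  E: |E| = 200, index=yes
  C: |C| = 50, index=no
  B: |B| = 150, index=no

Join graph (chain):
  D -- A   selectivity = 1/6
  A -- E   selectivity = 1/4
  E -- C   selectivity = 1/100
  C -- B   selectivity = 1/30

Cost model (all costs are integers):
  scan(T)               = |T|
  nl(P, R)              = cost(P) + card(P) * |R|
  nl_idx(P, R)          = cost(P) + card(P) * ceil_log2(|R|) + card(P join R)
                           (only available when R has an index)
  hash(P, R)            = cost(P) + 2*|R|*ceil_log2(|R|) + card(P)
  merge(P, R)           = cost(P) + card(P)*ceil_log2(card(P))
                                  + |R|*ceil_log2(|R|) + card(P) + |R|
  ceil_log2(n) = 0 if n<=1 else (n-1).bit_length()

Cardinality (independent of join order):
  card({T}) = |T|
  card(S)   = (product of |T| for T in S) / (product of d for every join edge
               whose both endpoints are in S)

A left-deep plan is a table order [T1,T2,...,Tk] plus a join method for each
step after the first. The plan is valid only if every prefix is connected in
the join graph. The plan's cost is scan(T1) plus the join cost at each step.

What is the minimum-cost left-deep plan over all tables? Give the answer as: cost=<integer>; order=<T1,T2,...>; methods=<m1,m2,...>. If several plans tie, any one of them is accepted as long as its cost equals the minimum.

Selinger DP (subsets sized 1..n):
  {D}: scan cost=100, card=100
  {A}: scan cost=150, card=150
  {E}: scan cost=200, card=200
  {C}: scan cost=50, card=50
  {B}: scan cost=150, card=150
  {AD}: card=2500; try (D,hash)→1700, (A,merge)→2250, (D,merge)→2300, (A,hash)→2600, (A,nl_idx)→3400, (A,nl)→15100 …(+1); best=1700 via (D,hash)
  {AE}: card=7500; try (A,hash)→2800, (E,merge)→3300, (A,merge)→3350, (E,hash)→3500, (E,nl_idx)→8850, (A,nl_idx)→9300 …(+2); best=2800 via (A,hash)
  {CE}: card=100; try (E,nl_idx)→550, (C,hash)→1000, (E,merge)→2200, (C,merge)→2350, (E,hash)→3300, (E,nl)→10050 …(+1); best=550 via (E,nl_idx)
  {BC}: card=250; try (C,hash)→900, (B,merge)→1750, (C,merge)→1850, (B,hash)→2500, (B,nl)→7550, (C,nl)→7650; best=900 via (C,hash)
  {ADE}: card=125000; try (E,hash)→7400, (D,hash)→11700, (E,merge)→36000, (D,merge)→108600, (E,nl_idx)→146700, (E,nl)→501700 …(+1); best=7400 via (E,hash)
  {ACE}: card=3750; try (A,merge)→2700, (A,hash)→3050, (A,nl_idx)→5100, (C,hash)→10900, (A,nl)→15550, (C,merge)→108150 …(+1); best=2700 via (A,merge)
  {BCE}: card=500; try (B,merge)→2700, (B,hash)→3050, (E,nl_idx)→3400, (E,hash)→4350, (E,merge)→4950, (B,nl)→15550 …(+1); best=2700 via (B,merge)
  {ACDE}: card=62500; try (D,hash)→7850, (D,merge)→52250, (C,hash)→133000, (D,nl)→377700, (C,merge)→2257750, (C,nl)→6257400; best=7850 via (D,hash)
  {ABCE}: card=18750; try (A,hash)→5600, (B,hash)→8850, (A,merge)→9050, (A,nl_idx)→25450, (B,merge)→52800, (A,nl)→77700 …(+1); best=5600 via (A,hash)
  {ABCDE}: card=312500; try (D,hash)→25750, (B,hash)→72750, (D,merge)→306400, (B,merge)→1071700, (D,nl)→1880600, (B,nl)→9382850; best=25750 via (D,hash)

cost=25750; order=C,E,B,A,D; methods=nl_idx,merge,hash,hash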